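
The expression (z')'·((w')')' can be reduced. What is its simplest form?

z·w'

(z')'·((w')')'
= (z')'·w'
= z·w'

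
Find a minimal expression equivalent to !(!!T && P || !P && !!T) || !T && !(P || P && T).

!(!!T && P || !P && !!T) || !T && !(P || P && T)
= !!!T || !T && !(P || P && T)   — distribution
= !T || !T && !(P || P && T)   — double negation
= !T || !T && !P   — absorption
= !T   — absorption

!T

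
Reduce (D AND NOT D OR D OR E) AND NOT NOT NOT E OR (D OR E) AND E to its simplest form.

(D AND NOT D OR D OR E) AND NOT NOT NOT E OR (D OR E) AND E
= (D AND NOT D OR D OR E) AND NOT E OR (D OR E) AND E   (double negation)
= (D OR E) AND NOT E OR (D OR E) AND E   (complement / identity)
= D OR E   (distribution)

D OR E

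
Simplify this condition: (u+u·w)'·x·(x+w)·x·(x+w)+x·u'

x·u'

(u+u·w)'·x·(x+w)·x·(x+w)+x·u'
= (u+u·w)'·x·(x+w)+x·u'   — idempotence
= (u+u·w)'·x+x·u'   — absorption
= u'·x+x·u'   — absorption
= (x+x)·u'   — distribution
= x·u'   — idempotence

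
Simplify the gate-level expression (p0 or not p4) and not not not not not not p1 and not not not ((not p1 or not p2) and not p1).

(p0 or not p4) and not not not not not not p1 and not not not ((not p1 or not p2) and not p1)
= (p0 or not p4) and not not not not not not p1 and not not not not p1   (absorption)
= (p0 or not p4) and not not not not p1 and not not not not p1   (double negation)
= (p0 or not p4) and not not not not p1   (idempotence)
= (p0 or not p4) and not not p1   (double negation)
= (p0 or not p4) and p1   (double negation)

(p0 or not p4) and p1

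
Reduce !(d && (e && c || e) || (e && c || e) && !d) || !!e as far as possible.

true

!(d && (e && c || e) || (e && c || e) && !d) || !!e
= !(e && c || e) || !!e   (distribution)
= !(e && c || e) || e   (double negation)
= !e || e   (absorption)
= true   (complement)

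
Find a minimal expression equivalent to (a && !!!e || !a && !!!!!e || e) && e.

(a && !!!e || !a && !!!!!e || e) && e
= (a && !!!e || !a && !!!e || e) && e   [double negation]
= (!!!e || e) && e   [distribution]
= (!e || e) && e   [double negation]
= e   [complement / identity]

e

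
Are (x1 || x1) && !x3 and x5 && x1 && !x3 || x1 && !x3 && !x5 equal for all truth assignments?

E1: (x1 || x1) && !x3
    = x1 && !x3
E2: x5 && x1 && !x3 || x1 && !x3 && !x5
    = x1 && !x3
Both reduce to x1 && !x3, so they are equivalent.

Yes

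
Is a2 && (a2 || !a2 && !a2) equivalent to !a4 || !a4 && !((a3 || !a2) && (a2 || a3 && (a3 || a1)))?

E1: a2 && (a2 || !a2 && !a2)
    = a2 && (a2 || !a2)   — idempotence
    = a2   — complement / identity
E2: !a4 || !a4 && !((a3 || !a2) && (a2 || a3 && (a3 || a1)))
    = !a4 || !a4 && !((a3 || !a2) && (a2 || a3))   — absorption
    = !a4 || !a4 && !(a3 || !a2 && a2)   — distribution
    = !a4 || !a4 && !a3   — complement / identity
    = !a4   — absorption
These differ: at a1=0, a2=1, a3=0, a4=1, E1 = 1 but E2 = 0.

No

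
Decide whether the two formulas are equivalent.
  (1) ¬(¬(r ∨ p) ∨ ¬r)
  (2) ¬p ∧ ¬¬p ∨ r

Yes

E1: ¬(¬(r ∨ p) ∨ ¬r)
    = (r ∨ p) ∧ r   — De Morgan
    = r   — absorption
E2: ¬p ∧ ¬¬p ∨ r
    = ¬p ∧ p ∨ r   — double negation
    = r   — complement / identity
Both reduce to r, so they are equivalent.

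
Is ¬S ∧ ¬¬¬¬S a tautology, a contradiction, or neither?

¬S ∧ ¬¬¬¬S
= ¬S ∧ ¬¬S   (double negation)
= ¬S ∧ S   (double negation)
= False   (complement)

contradiction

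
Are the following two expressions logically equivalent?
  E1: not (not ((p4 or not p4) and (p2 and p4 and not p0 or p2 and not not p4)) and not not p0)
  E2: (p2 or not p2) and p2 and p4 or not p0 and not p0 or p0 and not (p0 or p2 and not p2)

Yes

E1: not (not ((p4 or not p4) and (p2 and p4 and not p0 or p2 and not not p4)) and not not p0)
    = not (not ((p4 or not p4) and (p2 and p4 and not p0 or p2 and p4)) and not not p0)   (double negation)
    = not (not (p2 and p4 and not p0 or p2 and p4) and not not p0)   (complement / identity)
    = not (not (p2 and p4) and not not p0)   (absorption)
    = p2 and p4 or not p0   (De Morgan)
E2: (p2 or not p2) and p2 and p4 or not p0 and not p0 or p0 and not (p0 or p2 and not p2)
    = (p2 or not p2) and p2 and p4 or not p0 and not p0 or p0 and not p0   (complement / identity)
    = p2 and p4 or not p0 and not p0 or p0 and not p0   (complement / identity)
    = p2 and p4 or not p0   (distribution)
Both reduce to p2 and p4 or not p0, so they are equivalent.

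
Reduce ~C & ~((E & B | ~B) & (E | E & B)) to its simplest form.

~C & ~E

~C & ~((E & B | ~B) & (E | E & B))
= ~C & ~(~B & E | E & B)   [distribution]
= ~C & ~E   [distribution]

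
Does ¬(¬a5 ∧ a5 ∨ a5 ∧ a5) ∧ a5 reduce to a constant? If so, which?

yes, False

¬(¬a5 ∧ a5 ∨ a5 ∧ a5) ∧ a5
= ¬a5 ∧ a5   (distribution)
= False   (complement)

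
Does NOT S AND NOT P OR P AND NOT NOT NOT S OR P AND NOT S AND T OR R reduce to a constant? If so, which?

no

NOT S AND NOT P OR P AND NOT NOT NOT S OR P AND NOT S AND T OR R
= NOT S AND NOT P OR P AND NOT S OR P AND NOT S AND T OR R   (double negation)
= NOT S AND NOT P OR P AND NOT S OR R   (absorption)
= NOT S OR R   (distribution)
This depends on R, S, so it is not a constant.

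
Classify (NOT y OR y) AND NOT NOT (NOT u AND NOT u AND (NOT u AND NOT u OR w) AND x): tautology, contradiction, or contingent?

(NOT y OR y) AND NOT NOT (NOT u AND NOT u AND (NOT u AND NOT u OR w) AND x)
= NOT NOT (NOT u AND NOT u AND (NOT u AND NOT u OR w) AND x)   — complement / identity
= NOT NOT (NOT u AND NOT u AND x)   — absorption
= NOT NOT (NOT u AND x)   — idempotence
= NOT u AND x   — double negation
This depends on u, x, so it is not a constant.

contingent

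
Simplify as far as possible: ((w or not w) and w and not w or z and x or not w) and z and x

((w or not w) and w and not w or z and x or not w) and z and x
= (w and not w or z and x or not w) and z and x   — complement / identity
= (z and x or not w) and z and x   — complement / identity
= z and x   — absorption

z and x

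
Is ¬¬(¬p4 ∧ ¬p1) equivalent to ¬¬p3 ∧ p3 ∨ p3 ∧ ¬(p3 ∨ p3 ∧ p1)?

No

E1: ¬¬(¬p4 ∧ ¬p1)
    = ¬p4 ∧ ¬p1   — double negation
E2: ¬¬p3 ∧ p3 ∨ p3 ∧ ¬(p3 ∨ p3 ∧ p1)
    = ¬¬p3 ∧ p3 ∨ p3 ∧ ¬p3   — absorption
    = p3 ∧ p3 ∨ p3 ∧ ¬p3   — double negation
    = p3   — distribution
These differ: at p1=1, p3=1, p4=0, E1 = 0 but E2 = 1.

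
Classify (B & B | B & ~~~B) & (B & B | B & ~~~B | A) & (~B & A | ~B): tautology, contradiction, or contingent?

(B & B | B & ~~~B) & (B & B | B & ~~~B | A) & (~B & A | ~B)
= (B & B | B & ~~~B) & (B & B | B & ~~~B | A) & ~B   [absorption]
= (B & B | B & ~~~B) & ~B   [absorption]
= (B & B | B & ~B) & ~B   [double negation]
= B & ~B   [distribution]
= 0   [complement]

contradiction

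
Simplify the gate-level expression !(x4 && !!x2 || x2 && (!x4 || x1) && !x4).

!x2

!(x4 && !!x2 || x2 && (!x4 || x1) && !x4)
= !(x4 && x2 || x2 && (!x4 || x1) && !x4)   — double negation
= !(x4 && x2 || x2 && !x4)   — absorption
= !x2   — distribution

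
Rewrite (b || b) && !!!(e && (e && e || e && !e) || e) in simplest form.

(b || b) && !!!(e && (e && e || e && !e) || e)
= (b || b) && !!!(e && e || e)   — distribution
= (b || b) && !!!(e || e)   — idempotence
= b && !!!(e || e)   — idempotence
= b && !!!e   — idempotence
= b && !e   — double negation

b && !e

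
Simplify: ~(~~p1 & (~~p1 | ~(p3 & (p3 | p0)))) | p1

~(~~p1 & (~~p1 | ~(p3 & (p3 | p0)))) | p1
= ~(~~p1 & (~~p1 | ~p3)) | p1   (absorption)
= ~~~p1 | p1   (absorption)
= ~p1 | p1   (double negation)
= 1   (complement)

1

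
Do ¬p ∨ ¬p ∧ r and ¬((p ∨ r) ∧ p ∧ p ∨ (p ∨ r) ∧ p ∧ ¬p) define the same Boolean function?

Yes

E1: ¬p ∨ ¬p ∧ r
    = ¬p   — absorption
E2: ¬((p ∨ r) ∧ p ∧ p ∨ (p ∨ r) ∧ p ∧ ¬p)
    = ¬((p ∨ r) ∧ p)   — distribution
    = ¬p   — absorption
Both reduce to ¬p, so they are equivalent.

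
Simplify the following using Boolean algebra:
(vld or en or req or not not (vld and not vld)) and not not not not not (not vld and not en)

(vld or en or req or not not (vld and not vld)) and not not not not not (not vld and not en)
= (vld or en or req or not not (vld and not vld)) and not not not (not vld and not en)
= (vld or en or req or not not (vld and not vld)) and not not (vld or en)
= (vld or en or req or not not (vld and not vld)) and (vld or en)
= (vld or en or req or vld and not vld) and (vld or en)
= (vld or en or req) and (vld or en)
= vld or en

vld or en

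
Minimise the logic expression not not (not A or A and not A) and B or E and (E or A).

not not (not A or A and not A) and B or E and (E or A)
= not not not A and B or E and (E or A)   (complement / identity)
= not A and B or E and (E or A)   (double negation)
= not A and B or E   (absorption)

not A and B or E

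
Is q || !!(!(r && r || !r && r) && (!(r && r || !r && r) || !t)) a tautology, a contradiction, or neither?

q || !!(!(r && r || !r && r) && (!(r && r || !r && r) || !t))
= q || !!!(r && r || !r && r)   (absorption)
= q || !!!((r || !r) && r)   (distribution)
= q || !!!r   (complement / identity)
= q || !r   (double negation)
This depends on q, r, so it is not a constant.

neither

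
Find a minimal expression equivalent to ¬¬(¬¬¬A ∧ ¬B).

¬A ∧ ¬B

¬¬(¬¬¬A ∧ ¬B)
= ¬¬¬A ∧ ¬B
= ¬A ∧ ¬B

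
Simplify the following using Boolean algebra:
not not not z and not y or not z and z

not not not z and not y or not z and z
= not not not z and not y
= not z and not y

not z and not y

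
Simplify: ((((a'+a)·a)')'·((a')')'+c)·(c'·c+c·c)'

((((a'+a)·a)')'·((a')')'+c)·(c'·c+c·c)'
= ((((a'+a)·a)')'·((a')')'+c)·c'   [distribution]
= ((a'+a)·a·((a')')'+c)·c'   [double negation]
= ((a'+a)·a·a'+c)·c'   [double negation]
= (a·a'+c)·c'   [complement / identity]
= c·c'   [complement / identity]
= 0   [complement]

0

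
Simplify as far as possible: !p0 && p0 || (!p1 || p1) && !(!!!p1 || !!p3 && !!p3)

p1 && !p3

!p0 && p0 || (!p1 || p1) && !(!!!p1 || !!p3 && !!p3)
= !p0 && p0 || !(!!!p1 || !!p3 && !!p3)   — complement / identity
= !p0 && p0 || !(!!!p1 || !!p3)   — idempotence
= !(!!!p1 || !!p3)   — complement / identity
= !(!p1 || !!p3)   — double negation
= p1 && !p3   — De Morgan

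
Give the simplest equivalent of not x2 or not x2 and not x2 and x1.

not x2 or not x2 and not x2 and x1
= not x2 or not x2 and x1   — idempotence
= not x2   — absorption

not x2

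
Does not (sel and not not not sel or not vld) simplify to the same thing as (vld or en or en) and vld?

Yes

E1: not (sel and not not not sel or not vld)
    = not (sel and not sel or not vld)   (double negation)
    = not not vld   (complement / identity)
    = vld   (double negation)
E2: (vld or en or en) and vld
    = (vld or en) and vld   (idempotence)
    = vld   (absorption)
Both reduce to vld, so they are equivalent.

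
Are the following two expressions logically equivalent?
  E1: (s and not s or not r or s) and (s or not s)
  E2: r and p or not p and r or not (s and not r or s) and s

No

E1: (s and not s or not r or s) and (s or not s)
    = (not r or s) and (s or not s)   [complement / identity]
    = not r or s   [complement / identity]
E2: r and p or not p and r or not (s and not r or s) and s
    = r or not (s and not r or s) and s   [distribution]
    = r or not s and s   [absorption]
    = r   [complement / identity]
These differ: at p=0, r=0, s=0, E1 = 1 but E2 = 0.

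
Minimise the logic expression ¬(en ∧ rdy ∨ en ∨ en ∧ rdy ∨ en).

¬(en ∧ rdy ∨ en ∨ en ∧ rdy ∨ en)
= ¬(en ∧ rdy ∨ en)   — idempotence
= ¬en   — absorption

¬en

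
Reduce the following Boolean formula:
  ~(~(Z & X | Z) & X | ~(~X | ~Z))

~(~(Z & X | Z) & X | ~(~X | ~Z))
= ~(~(Z & X | Z) & X | X & Z)   [De Morgan]
= ~(~Z & X | X & Z)   [absorption]
= ~X   [distribution]

~X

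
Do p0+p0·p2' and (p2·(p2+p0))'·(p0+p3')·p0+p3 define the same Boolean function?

E1: p0+p0·p2'
    = p0
E2: (p2·(p2+p0))'·(p0+p3')·p0+p3
    = (p2·(p2+p0))'·p0+p3
    = p2'·p0+p3
These differ: at p0=0, p2=1, p3=1, E1 = 0 but E2 = 1.

No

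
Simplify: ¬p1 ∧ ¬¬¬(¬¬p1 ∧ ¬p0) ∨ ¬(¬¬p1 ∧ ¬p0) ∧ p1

¬p1 ∨ p0

¬p1 ∧ ¬¬¬(¬¬p1 ∧ ¬p0) ∨ ¬(¬¬p1 ∧ ¬p0) ∧ p1
= ¬p1 ∧ ¬(¬¬p1 ∧ ¬p0) ∨ ¬(¬¬p1 ∧ ¬p0) ∧ p1   — double negation
= ¬(¬¬p1 ∧ ¬p0)   — distribution
= ¬p1 ∨ p0   — De Morgan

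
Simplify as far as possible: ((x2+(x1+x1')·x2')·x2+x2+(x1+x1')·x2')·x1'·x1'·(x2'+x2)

((x2+(x1+x1')·x2')·x2+x2+(x1+x1')·x2')·x1'·x1'·(x2'+x2)
= (x2+(x1+x1')·x2')·x1'·x1'·(x2'+x2)
= (x2+(x1+x1')·x2')·x1'·(x2'+x2)
= (x2+x2')·x1'·(x2'+x2)
= (x2+x2')·x1'
= x1'

x1'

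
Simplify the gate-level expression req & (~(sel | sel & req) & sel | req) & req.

req & (~(sel | sel & req) & sel | req) & req
= req & (~sel & sel | req) & req   [absorption]
= req & req & req   [complement / identity]
= req & req   [idempotence]
= req   [idempotence]

req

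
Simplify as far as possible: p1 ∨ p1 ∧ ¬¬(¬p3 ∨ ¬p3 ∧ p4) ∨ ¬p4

p1 ∨ p1 ∧ ¬¬(¬p3 ∨ ¬p3 ∧ p4) ∨ ¬p4
= p1 ∨ p1 ∧ (¬p3 ∨ ¬p3 ∧ p4) ∨ ¬p4   [double negation]
= p1 ∨ p1 ∧ ¬p3 ∨ ¬p4   [absorption]
= p1 ∨ ¬p4   [absorption]

p1 ∨ ¬p4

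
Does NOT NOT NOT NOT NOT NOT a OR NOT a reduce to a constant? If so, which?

yes, True

NOT NOT NOT NOT NOT NOT a OR NOT a
= NOT NOT NOT NOT a OR NOT a   — double negation
= NOT NOT a OR NOT a   — double negation
= a OR NOT a   — double negation
= TRUE   — complement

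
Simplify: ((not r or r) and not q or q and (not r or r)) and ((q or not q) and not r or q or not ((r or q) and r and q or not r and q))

((not r or r) and not q or q and (not r or r)) and ((q or not q) and not r or q or not ((r or q) and r and q or not r and q))
= (not r or r) and ((q or not q) and not r or q or not ((r or q) and r and q or not r and q))   — distribution
= (q or not q) and not r or q or not ((r or q) and r and q or not r and q)   — complement / identity
= (q or not q) and not r or q or not (r and q or not r and q)   — absorption
= (q or not q) and not r or q or not q   — distribution
= q or not q   — absorption
= True   — complement

True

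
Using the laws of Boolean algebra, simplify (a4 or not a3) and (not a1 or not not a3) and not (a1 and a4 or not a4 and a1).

(a4 or not a3) and not a1

(a4 or not a3) and (not a1 or not not a3) and not (a1 and a4 or not a4 and a1)
= (a4 or not a3) and (not a1 or a3) and not (a1 and a4 or not a4 and a1)   — double negation
= (a4 or not a3) and (not a1 or a3) and not a1   — distribution
= (a4 or not a3) and not a1   — absorption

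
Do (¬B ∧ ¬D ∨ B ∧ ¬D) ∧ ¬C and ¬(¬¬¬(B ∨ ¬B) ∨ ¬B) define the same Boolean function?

E1: (¬B ∧ ¬D ∨ B ∧ ¬D) ∧ ¬C
    = ¬D ∧ ¬C   (distribution)
E2: ¬(¬¬¬(B ∨ ¬B) ∨ ¬B)
    = ¬¬(B ∨ ¬B) ∧ B   (De Morgan)
    = (B ∨ ¬B) ∧ B   (double negation)
    = B   (complement / identity)
These differ: at B=1, C=0, D=1, E1 = 0 but E2 = 1.

No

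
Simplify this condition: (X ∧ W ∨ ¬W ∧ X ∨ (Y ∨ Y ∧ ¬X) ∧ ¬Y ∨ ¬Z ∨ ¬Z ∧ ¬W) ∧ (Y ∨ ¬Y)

(X ∧ W ∨ ¬W ∧ X ∨ (Y ∨ Y ∧ ¬X) ∧ ¬Y ∨ ¬Z ∨ ¬Z ∧ ¬W) ∧ (Y ∨ ¬Y)
= (X ∧ W ∨ ¬W ∧ X ∨ Y ∧ ¬Y ∨ ¬Z ∨ ¬Z ∧ ¬W) ∧ (Y ∨ ¬Y)   (absorption)
= (X ∨ Y ∧ ¬Y ∨ ¬Z ∨ ¬Z ∧ ¬W) ∧ (Y ∨ ¬Y)   (distribution)
= X ∨ Y ∧ ¬Y ∨ ¬Z ∨ ¬Z ∧ ¬W   (complement / identity)
= X ∨ Y ∧ ¬Y ∨ ¬Z   (absorption)
= X ∨ ¬Z   (complement / identity)

X ∨ ¬Z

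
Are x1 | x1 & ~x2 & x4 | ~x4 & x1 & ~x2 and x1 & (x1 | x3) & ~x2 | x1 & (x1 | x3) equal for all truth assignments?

Yes

E1: x1 | x1 & ~x2 & x4 | ~x4 & x1 & ~x2
    = x1 | x1 & ~x2   — distribution
    = x1   — absorption
E2: x1 & (x1 | x3) & ~x2 | x1 & (x1 | x3)
    = x1 & (x1 | x3)   — absorption
    = x1   — absorption
Both reduce to x1, so they are equivalent.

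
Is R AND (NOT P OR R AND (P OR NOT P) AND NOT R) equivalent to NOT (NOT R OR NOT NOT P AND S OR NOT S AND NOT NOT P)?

Yes

E1: R AND (NOT P OR R AND (P OR NOT P) AND NOT R)
    = R AND (NOT P OR R AND NOT R)   — complement / identity
    = R AND NOT P   — complement / identity
E2: NOT (NOT R OR NOT NOT P AND S OR NOT S AND NOT NOT P)
    = NOT (NOT R OR NOT NOT P)   — distribution
    = R AND NOT P   — De Morgan
Both reduce to R AND NOT P, so they are equivalent.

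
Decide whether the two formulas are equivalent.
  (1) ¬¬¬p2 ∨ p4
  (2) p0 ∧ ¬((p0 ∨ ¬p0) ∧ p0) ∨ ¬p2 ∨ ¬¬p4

E1: ¬¬¬p2 ∨ p4
    = ¬p2 ∨ p4   — double negation
E2: p0 ∧ ¬((p0 ∨ ¬p0) ∧ p0) ∨ ¬p2 ∨ ¬¬p4
    = p0 ∧ ¬p0 ∨ ¬p2 ∨ ¬¬p4   — complement / identity
    = ¬p2 ∨ ¬¬p4   — complement / identity
    = ¬p2 ∨ p4   — double negation
Both reduce to ¬p2 ∨ p4, so they are equivalent.

Yes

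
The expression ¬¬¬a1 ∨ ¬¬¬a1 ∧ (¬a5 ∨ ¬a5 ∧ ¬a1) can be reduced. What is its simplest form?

¬¬¬a1 ∨ ¬¬¬a1 ∧ (¬a5 ∨ ¬a5 ∧ ¬a1)
= ¬¬¬a1 ∨ ¬¬¬a1 ∧ ¬a5
= ¬¬¬a1
= ¬a1

¬a1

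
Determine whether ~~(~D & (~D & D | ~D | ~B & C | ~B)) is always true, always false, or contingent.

~~(~D & (~D & D | ~D | ~B & C | ~B))
= ~~(~D & (~D | ~B & C | ~B))   [complement / identity]
= ~~(~D & (~D | ~B))   [absorption]
= ~~~D   [absorption]
= ~D   [double negation]
This depends on D, so it is not a constant.

contingent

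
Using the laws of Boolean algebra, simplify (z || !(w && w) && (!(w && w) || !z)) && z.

(z || !(w && w) && (!(w && w) || !z)) && z
= (z || !(w && w)) && z
= (z || !w) && z
= z

z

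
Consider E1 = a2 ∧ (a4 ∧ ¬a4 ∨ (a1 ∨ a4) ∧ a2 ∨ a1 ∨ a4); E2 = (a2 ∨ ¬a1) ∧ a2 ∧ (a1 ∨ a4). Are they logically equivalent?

Yes

E1: a2 ∧ (a4 ∧ ¬a4 ∨ (a1 ∨ a4) ∧ a2 ∨ a1 ∨ a4)
    = a2 ∧ (a4 ∧ ¬a4 ∨ a1 ∨ a4)
    = a2 ∧ (a1 ∨ a4)
E2: (a2 ∨ ¬a1) ∧ a2 ∧ (a1 ∨ a4)
    = a2 ∧ (a1 ∨ a4)
Both reduce to a2 ∧ (a1 ∨ a4), so they are equivalent.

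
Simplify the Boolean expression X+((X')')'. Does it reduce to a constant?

X+((X')')'
= X+X'   — double negation
= 1   — complement

1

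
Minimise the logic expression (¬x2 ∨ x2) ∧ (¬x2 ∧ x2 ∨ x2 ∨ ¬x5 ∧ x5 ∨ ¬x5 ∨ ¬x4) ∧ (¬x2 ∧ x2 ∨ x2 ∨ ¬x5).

(¬x2 ∨ x2) ∧ (¬x2 ∧ x2 ∨ x2 ∨ ¬x5 ∧ x5 ∨ ¬x5 ∨ ¬x4) ∧ (¬x2 ∧ x2 ∨ x2 ∨ ¬x5)
= (¬x2 ∨ x2) ∧ (¬x2 ∧ x2 ∨ x2 ∨ ¬x5 ∨ ¬x4) ∧ (¬x2 ∧ x2 ∨ x2 ∨ ¬x5)   (complement / identity)
= (¬x2 ∨ x2) ∧ (¬x2 ∧ x2 ∨ x2 ∨ ¬x5)   (absorption)
= (¬x2 ∨ x2) ∧ (x2 ∨ ¬x5)   (complement / identity)
= x2 ∨ ¬x5   (complement / identity)

x2 ∨ ¬x5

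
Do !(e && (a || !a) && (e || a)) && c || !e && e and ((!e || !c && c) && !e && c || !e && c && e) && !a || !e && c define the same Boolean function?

Yes

E1: !(e && (a || !a) && (e || a)) && c || !e && e
    = !(e && (e || a)) && c || !e && e   — complement / identity
    = !(e && (e || a)) && c   — complement / identity
    = !e && c   — absorption
E2: ((!e || !c && c) && !e && c || !e && c && e) && !a || !e && c
    = (!e && !e && c || !e && c && e) && !a || !e && c   — complement / identity
    = !e && c && !a || !e && c   — distribution
    = !e && c   — absorption
Both reduce to !e && c, so they are equivalent.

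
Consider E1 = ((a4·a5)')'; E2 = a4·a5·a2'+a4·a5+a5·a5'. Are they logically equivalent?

Yes

E1: ((a4·a5)')'
    = a4·a5   (double negation)
E2: a4·a5·a2'+a4·a5+a5·a5'
    = a4·a5+a5·a5'   (absorption)
    = a4·a5   (complement / identity)
Both reduce to a4·a5, so they are equivalent.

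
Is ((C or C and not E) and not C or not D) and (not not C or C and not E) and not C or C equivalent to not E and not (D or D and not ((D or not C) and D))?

E1: ((C or C and not E) and not C or not D) and (not not C or C and not E) and not C or C
    = ((C or C and not E) and not C or not D) and (C or C and not E) and not C or C   — double negation
    = (C or C and not E) and not C or C   — absorption
    = C and not C or C   — absorption
    = C   — complement / identity
E2: not E and not (D or D and not ((D or not C) and D))
    = not E and not (D or D and not D)   — absorption
    = not E and not D   — complement / identity
These differ: at C=1, D=0, E=1, E1 = 1 but E2 = 0.

No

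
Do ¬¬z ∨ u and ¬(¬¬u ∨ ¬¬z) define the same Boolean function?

E1: ¬¬z ∨ u
    = z ∨ u   — double negation
E2: ¬(¬¬u ∨ ¬¬z)
    = ¬u ∧ ¬z   — De Morgan
These differ: at u=1, z=1, E1 = 1 but E2 = 0.

No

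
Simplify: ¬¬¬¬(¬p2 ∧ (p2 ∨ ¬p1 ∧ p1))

False

¬¬¬¬(¬p2 ∧ (p2 ∨ ¬p1 ∧ p1))
= ¬¬¬¬(¬p2 ∧ p2)   — complement / identity
= ¬¬(¬p2 ∧ p2)   — double negation
= ¬p2 ∧ p2   — double negation
= False   — complement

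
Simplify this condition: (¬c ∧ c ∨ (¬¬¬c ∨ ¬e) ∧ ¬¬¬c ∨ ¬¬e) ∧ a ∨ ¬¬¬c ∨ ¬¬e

¬c ∨ e

(¬c ∧ c ∨ (¬¬¬c ∨ ¬e) ∧ ¬¬¬c ∨ ¬¬e) ∧ a ∨ ¬¬¬c ∨ ¬¬e
= (¬c ∧ c ∨ ¬¬¬c ∨ ¬¬e) ∧ a ∨ ¬¬¬c ∨ ¬¬e   [absorption]
= (¬¬¬c ∨ ¬¬e) ∧ a ∨ ¬¬¬c ∨ ¬¬e   [complement / identity]
= ¬¬¬c ∨ ¬¬e   [absorption]
= ¬¬¬c ∨ e   [double negation]
= ¬c ∨ e   [double negation]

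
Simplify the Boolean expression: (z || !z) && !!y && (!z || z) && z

(z || !z) && !!y && (!z || z) && z
= !!y && (!z || z) && z   [complement / identity]
= y && (!z || z) && z   [double negation]
= y && z   [complement / identity]

y && z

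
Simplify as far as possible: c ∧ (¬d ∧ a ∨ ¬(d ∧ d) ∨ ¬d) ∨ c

c

c ∧ (¬d ∧ a ∨ ¬(d ∧ d) ∨ ¬d) ∨ c
= c ∧ (¬d ∧ a ∨ ¬d ∨ ¬d) ∨ c   (idempotence)
= c ∧ (¬d ∨ ¬d) ∨ c   (absorption)
= c ∧ ¬d ∨ c   (idempotence)
= c   (absorption)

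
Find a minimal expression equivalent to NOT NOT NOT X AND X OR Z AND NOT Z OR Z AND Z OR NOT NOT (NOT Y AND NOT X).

Z OR NOT Y AND NOT X

NOT NOT NOT X AND X OR Z AND NOT Z OR Z AND Z OR NOT NOT (NOT Y AND NOT X)
= NOT X AND X OR Z AND NOT Z OR Z AND Z OR NOT NOT (NOT Y AND NOT X)   [double negation]
= NOT X AND X OR Z OR NOT NOT (NOT Y AND NOT X)   [distribution]
= Z OR NOT NOT (NOT Y AND NOT X)   [complement / identity]
= Z OR NOT Y AND NOT X   [double negation]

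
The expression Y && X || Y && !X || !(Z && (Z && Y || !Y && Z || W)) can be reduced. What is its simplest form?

Y && X || Y && !X || !(Z && (Z && Y || !Y && Z || W))
= Y || !(Z && (Z && Y || !Y && Z || W))
= Y || !(Z && (Z || W))
= Y || !Z

Y || !Z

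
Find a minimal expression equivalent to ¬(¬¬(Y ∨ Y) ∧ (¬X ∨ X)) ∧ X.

¬(¬¬(Y ∨ Y) ∧ (¬X ∨ X)) ∧ X
= ¬(¬¬Y ∧ (¬X ∨ X)) ∧ X   [idempotence]
= ¬(Y ∧ (¬X ∨ X)) ∧ X   [double negation]
= ¬Y ∧ X   [complement / identity]

¬Y ∧ X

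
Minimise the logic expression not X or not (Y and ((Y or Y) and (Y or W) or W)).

not X or not Y

not X or not (Y and ((Y or Y) and (Y or W) or W))
= not X or not (Y and (Y or Y and W or W))
= not X or not (Y and (Y or W))
= not X or not Y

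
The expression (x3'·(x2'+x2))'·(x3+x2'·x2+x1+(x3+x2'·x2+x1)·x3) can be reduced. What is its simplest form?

(x3'·(x2'+x2))'·(x3+x2'·x2+x1+(x3+x2'·x2+x1)·x3)
= (x3'·(x2'+x2))'·(x3+x2'·x2+x1)   (absorption)
= (x3')'·(x3+x2'·x2+x1)   (complement / identity)
= x3·(x3+x2'·x2+x1)   (double negation)
= x3·(x3+x1)   (complement / identity)
= x3   (absorption)

x3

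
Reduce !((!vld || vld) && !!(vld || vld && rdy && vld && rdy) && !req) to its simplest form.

!vld || req

!((!vld || vld) && !!(vld || vld && rdy && vld && rdy) && !req)
= !((!vld || vld) && !!(vld || vld && rdy) && !req)
= !(!!(vld || vld && rdy) && !req)
= !(vld || vld && rdy) || req
= !vld || req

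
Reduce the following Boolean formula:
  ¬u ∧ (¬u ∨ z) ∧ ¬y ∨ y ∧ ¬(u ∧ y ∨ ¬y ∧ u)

¬u ∧ (¬u ∨ z) ∧ ¬y ∨ y ∧ ¬(u ∧ y ∨ ¬y ∧ u)
= ¬u ∧ (¬u ∨ z) ∧ ¬y ∨ y ∧ ¬u   [distribution]
= ¬u ∧ ¬y ∨ y ∧ ¬u   [absorption]
= ¬u   [distribution]

¬u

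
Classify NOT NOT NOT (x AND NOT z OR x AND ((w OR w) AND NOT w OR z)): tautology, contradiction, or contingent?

contingent

NOT NOT NOT (x AND NOT z OR x AND ((w OR w) AND NOT w OR z))
= NOT NOT NOT (x AND NOT z OR x AND (w AND NOT w OR z))
= NOT NOT NOT (x AND NOT z OR x AND z)
= NOT (x AND NOT z OR x AND z)
= NOT x
This depends on x, so it is not a constant.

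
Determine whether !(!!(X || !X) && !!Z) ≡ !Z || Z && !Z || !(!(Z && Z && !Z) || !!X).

Yes

E1: !(!!(X || !X) && !!Z)
    = !((X || !X) && !!Z)
    = !((X || !X) && Z)
    = !Z
E2: !Z || Z && !Z || !(!(Z && Z && !Z) || !!X)
    = !Z || Z && !Z || Z && Z && !Z && !X
    = !Z || Z && !Z || Z && !Z && !X
    = !Z || Z && !Z
    = !Z
Both reduce to !Z, so they are equivalent.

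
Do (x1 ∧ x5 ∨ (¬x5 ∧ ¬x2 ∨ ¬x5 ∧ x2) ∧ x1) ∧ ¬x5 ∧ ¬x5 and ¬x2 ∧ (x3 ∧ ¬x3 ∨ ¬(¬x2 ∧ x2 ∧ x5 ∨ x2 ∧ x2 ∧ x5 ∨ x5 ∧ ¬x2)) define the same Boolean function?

E1: (x1 ∧ x5 ∨ (¬x5 ∧ ¬x2 ∨ ¬x5 ∧ x2) ∧ x1) ∧ ¬x5 ∧ ¬x5
    = (x1 ∧ x5 ∨ ¬x5 ∧ x1) ∧ ¬x5 ∧ ¬x5   [distribution]
    = x1 ∧ ¬x5 ∧ ¬x5   [distribution]
    = x1 ∧ ¬x5   [idempotence]
E2: ¬x2 ∧ (x3 ∧ ¬x3 ∨ ¬(¬x2 ∧ x2 ∧ x5 ∨ x2 ∧ x2 ∧ x5 ∨ x5 ∧ ¬x2))
    = ¬x2 ∧ (x3 ∧ ¬x3 ∨ ¬(x2 ∧ x5 ∨ x5 ∧ ¬x2))   [distribution]
    = ¬x2 ∧ ¬(x2 ∧ x5 ∨ x5 ∧ ¬x2)   [complement / identity]
    = ¬x2 ∧ ¬x5   [distribution]
These differ: at x1=0, x2=0, x3=0, x5=0, E1 = 0 but E2 = 1.

No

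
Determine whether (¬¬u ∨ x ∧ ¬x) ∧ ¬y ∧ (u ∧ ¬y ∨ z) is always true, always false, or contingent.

(¬¬u ∨ x ∧ ¬x) ∧ ¬y ∧ (u ∧ ¬y ∨ z)
= ¬¬u ∧ ¬y ∧ (u ∧ ¬y ∨ z)
= u ∧ ¬y ∧ (u ∧ ¬y ∨ z)
= u ∧ ¬y
This depends on u, y, so it is not a constant.

contingent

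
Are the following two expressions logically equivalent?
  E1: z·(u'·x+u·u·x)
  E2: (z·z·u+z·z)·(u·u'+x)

E1: z·(u'·x+u·u·x)
    = z·(u'·x+u·x)
    = z·x
E2: (z·z·u+z·z)·(u·u'+x)
    = z·z·(u·u'+x)
    = z·z·x
    = z·x
Both reduce to z·x, so they are equivalent.

Yes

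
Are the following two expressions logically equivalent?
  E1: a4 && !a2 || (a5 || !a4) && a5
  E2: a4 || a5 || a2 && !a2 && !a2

No

E1: a4 && !a2 || (a5 || !a4) && a5
    = a4 && !a2 || a5   [absorption]
E2: a4 || a5 || a2 && !a2 && !a2
    = a4 || a5 || a2 && !a2   [idempotence]
    = a4 || a5   [complement / identity]
These differ: at a2=1, a4=1, a5=0, E1 = 0 but E2 = 1.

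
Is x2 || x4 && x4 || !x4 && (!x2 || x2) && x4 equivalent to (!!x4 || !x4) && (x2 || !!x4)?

Yes

E1: x2 || x4 && x4 || !x4 && (!x2 || x2) && x4
    = x2 || x4 && x4 || !x4 && x4   — complement / identity
    = x2 || x4   — distribution
E2: (!!x4 || !x4) && (x2 || !!x4)
    = (!!x4 || !x4) && (x2 || x4)   — double negation
    = (x4 || !x4) && (x2 || x4)   — double negation
    = x2 || x4   — complement / identity
Both reduce to x2 || x4, so they are equivalent.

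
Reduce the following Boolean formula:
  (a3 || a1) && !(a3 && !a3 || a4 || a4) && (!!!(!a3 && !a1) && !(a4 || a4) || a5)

(a3 || a1) && !a4

(a3 || a1) && !(a3 && !a3 || a4 || a4) && (!!!(!a3 && !a1) && !(a4 || a4) || a5)
= (a3 || a1) && !(a3 && !a3 || a4 || a4) && (!(!a3 && !a1) && !(a4 || a4) || a5)   (double negation)
= (a3 || a1) && !(a4 || a4) && (!(!a3 && !a1) && !(a4 || a4) || a5)   (complement / identity)
= (a3 || a1) && !(a4 || a4) && ((a3 || a1) && !(a4 || a4) || a5)   (De Morgan)
= (a3 || a1) && !(a4 || a4)   (absorption)
= (a3 || a1) && !a4   (idempotence)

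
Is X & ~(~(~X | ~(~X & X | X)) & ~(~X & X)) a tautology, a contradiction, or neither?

contradiction

X & ~(~(~X | ~(~X & X | X)) & ~(~X & X))
= X & ~(~(~X | ~X) & ~(~X & X))   [complement / identity]
= X & (~X | ~X | ~X & X)   [De Morgan]
= X & (~X | ~X & X)   [idempotence]
= X & ~X   [complement / identity]
= 0   [complement]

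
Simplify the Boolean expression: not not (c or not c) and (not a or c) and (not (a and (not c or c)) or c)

not not (c or not c) and (not a or c) and (not (a and (not c or c)) or c)
= not not (c or not c) and (not a or c) and (not a or c)
= (c or not c) and (not a or c) and (not a or c)
= (not a or c) and (not a or c)
= not a or c

not a or c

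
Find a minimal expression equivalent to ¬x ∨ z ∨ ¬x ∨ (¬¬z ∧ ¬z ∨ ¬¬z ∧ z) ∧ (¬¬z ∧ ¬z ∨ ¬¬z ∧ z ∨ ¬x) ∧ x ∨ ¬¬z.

¬x ∨ z ∨ ¬x ∨ (¬¬z ∧ ¬z ∨ ¬¬z ∧ z) ∧ (¬¬z ∧ ¬z ∨ ¬¬z ∧ z ∨ ¬x) ∧ x ∨ ¬¬z
= ¬x ∨ z ∨ ¬x ∨ (¬¬z ∧ ¬z ∨ ¬¬z ∧ z) ∧ x ∨ ¬¬z   (absorption)
= ¬x ∨ z ∨ ¬x ∨ ¬¬z ∧ x ∨ ¬¬z   (distribution)
= ¬x ∨ z ∨ ¬x ∨ ¬¬z   (absorption)
= ¬x ∨ z ∨ ¬x ∨ z   (double negation)
= ¬x ∨ z   (idempotence)

¬x ∨ z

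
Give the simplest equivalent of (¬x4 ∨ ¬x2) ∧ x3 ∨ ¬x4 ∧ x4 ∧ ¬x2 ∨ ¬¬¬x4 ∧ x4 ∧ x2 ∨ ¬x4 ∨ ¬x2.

¬x4 ∨ ¬x2

(¬x4 ∨ ¬x2) ∧ x3 ∨ ¬x4 ∧ x4 ∧ ¬x2 ∨ ¬¬¬x4 ∧ x4 ∧ x2 ∨ ¬x4 ∨ ¬x2
= (¬x4 ∨ ¬x2) ∧ x3 ∨ ¬x4 ∧ x4 ∧ ¬x2 ∨ ¬x4 ∧ x4 ∧ x2 ∨ ¬x4 ∨ ¬x2   (double negation)
= (¬x4 ∨ ¬x2) ∧ x3 ∨ ¬x4 ∧ x4 ∨ ¬x4 ∨ ¬x2   (distribution)
= (¬x4 ∨ ¬x2) ∧ x3 ∨ ¬x4 ∨ ¬x2   (complement / identity)
= ¬x4 ∨ ¬x2   (absorption)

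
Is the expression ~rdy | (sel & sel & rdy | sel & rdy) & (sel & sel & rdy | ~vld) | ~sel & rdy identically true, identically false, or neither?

~rdy | (sel & sel & rdy | sel & rdy) & (sel & sel & rdy | ~vld) | ~sel & rdy
= ~rdy | sel & sel & rdy | sel & rdy & ~vld | ~sel & rdy   (distribution)
= ~rdy | sel & rdy | sel & rdy & ~vld | ~sel & rdy   (idempotence)
= ~rdy | sel & rdy | ~sel & rdy   (absorption)
= ~rdy | rdy   (distribution)
= 1   (complement)

identically true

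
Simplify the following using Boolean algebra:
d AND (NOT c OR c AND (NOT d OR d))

d AND (NOT c OR c AND (NOT d OR d))
= d AND (NOT c OR c)   — complement / identity
= d   — complement / identity

d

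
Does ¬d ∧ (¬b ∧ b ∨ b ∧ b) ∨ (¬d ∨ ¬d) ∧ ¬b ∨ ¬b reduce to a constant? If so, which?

no

¬d ∧ (¬b ∧ b ∨ b ∧ b) ∨ (¬d ∨ ¬d) ∧ ¬b ∨ ¬b
= ¬d ∧ (¬b ∧ b ∨ b ∧ b) ∨ ¬d ∧ ¬b ∨ ¬b   — idempotence
= ¬d ∧ b ∨ ¬d ∧ ¬b ∨ ¬b   — distribution
= ¬d ∨ ¬b   — distribution
This depends on b, d, so it is not a constant.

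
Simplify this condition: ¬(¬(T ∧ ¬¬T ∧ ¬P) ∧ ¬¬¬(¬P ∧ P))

T ∧ ¬P

¬(¬(T ∧ ¬¬T ∧ ¬P) ∧ ¬¬¬(¬P ∧ P))
= ¬(¬(T ∧ T ∧ ¬P) ∧ ¬¬¬(¬P ∧ P))
= ¬(¬(T ∧ T ∧ ¬P) ∧ ¬(¬P ∧ P))
= ¬(¬(T ∧ ¬P) ∧ ¬(¬P ∧ P))
= T ∧ ¬P ∨ ¬P ∧ P
= T ∧ ¬P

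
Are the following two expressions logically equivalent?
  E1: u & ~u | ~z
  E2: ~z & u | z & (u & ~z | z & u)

No

E1: u & ~u | ~z
    = ~z   — complement / identity
E2: ~z & u | z & (u & ~z | z & u)
    = ~z & u | z & u   — distribution
    = u   — distribution
These differ: at u=0, z=0, E1 = 1 but E2 = 0.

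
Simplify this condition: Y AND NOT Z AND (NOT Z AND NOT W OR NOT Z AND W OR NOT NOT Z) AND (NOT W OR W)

Y AND NOT Z

Y AND NOT Z AND (NOT Z AND NOT W OR NOT Z AND W OR NOT NOT Z) AND (NOT W OR W)
= Y AND NOT Z AND (NOT Z AND NOT W OR NOT Z AND W OR Z) AND (NOT W OR W)   — double negation
= Y AND NOT Z AND (NOT Z OR Z) AND (NOT W OR W)   — distribution
= Y AND NOT Z AND (NOT W OR W)   — complement / identity
= Y AND NOT Z   — complement / identity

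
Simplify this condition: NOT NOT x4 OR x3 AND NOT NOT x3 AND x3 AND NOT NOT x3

NOT NOT x4 OR x3 AND NOT NOT x3 AND x3 AND NOT NOT x3
= NOT NOT x4 OR x3 AND NOT NOT x3
= NOT NOT x4 OR x3 AND x3
= NOT NOT x4 OR x3
= x4 OR x3

x4 OR x3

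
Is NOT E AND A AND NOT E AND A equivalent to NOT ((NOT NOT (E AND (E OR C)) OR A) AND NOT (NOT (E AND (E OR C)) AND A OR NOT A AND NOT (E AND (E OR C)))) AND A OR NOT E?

No

E1: NOT E AND A AND NOT E AND A
    = NOT E AND A
E2: NOT ((NOT NOT (E AND (E OR C)) OR A) AND NOT (NOT (E AND (E OR C)) AND A OR NOT A AND NOT (E AND (E OR C)))) AND A OR NOT E
    = NOT ((NOT NOT (E AND (E OR C)) OR A) AND NOT NOT (E AND (E OR C))) AND A OR NOT E
    = NOT NOT NOT (E AND (E OR C)) AND A OR NOT E
    = NOT NOT NOT E AND A OR NOT E
    = NOT E AND A OR NOT E
    = NOT E
These differ: at A=0, C=0, E=0, E1 = 0 but E2 = 1.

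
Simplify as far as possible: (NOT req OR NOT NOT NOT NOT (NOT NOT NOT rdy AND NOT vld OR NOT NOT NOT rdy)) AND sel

(NOT req OR NOT NOT NOT NOT (NOT NOT NOT rdy AND NOT vld OR NOT NOT NOT rdy)) AND sel
= (NOT req OR NOT NOT (NOT NOT NOT rdy AND NOT vld OR NOT NOT NOT rdy)) AND sel   [double negation]
= (NOT req OR NOT NOT NOT rdy AND NOT vld OR NOT NOT NOT rdy) AND sel   [double negation]
= (NOT req OR NOT NOT NOT rdy) AND sel   [absorption]
= (NOT req OR NOT rdy) AND sel   [double negation]

(NOT req OR NOT rdy) AND sel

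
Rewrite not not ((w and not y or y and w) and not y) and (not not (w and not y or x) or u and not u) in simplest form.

not not ((w and not y or y and w) and not y) and (not not (w and not y or x) or u and not u)
= not not (w and not y) and (not not (w and not y or x) or u and not u)   — distribution
= not not (w and not y) and (w and not y or x or u and not u)   — double negation
= not not (w and not y) and (w and not y or x)   — complement / identity
= w and not y and (w and not y or x)   — double negation
= w and not y   — absorption

w and not y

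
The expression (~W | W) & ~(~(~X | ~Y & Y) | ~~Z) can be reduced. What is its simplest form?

(~W | W) & ~(~(~X | ~Y & Y) | ~~Z)
= ~(~(~X | ~Y & Y) | ~~Z)   (complement / identity)
= ~(~~X | ~~Z)   (complement / identity)
= ~X & ~Z   (De Morgan)

~X & ~Z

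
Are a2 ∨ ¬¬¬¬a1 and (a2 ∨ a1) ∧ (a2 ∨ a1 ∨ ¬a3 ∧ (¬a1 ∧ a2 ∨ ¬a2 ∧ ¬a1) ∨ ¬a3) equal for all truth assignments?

E1: a2 ∨ ¬¬¬¬a1
    = a2 ∨ ¬¬a1   (double negation)
    = a2 ∨ a1   (double negation)
E2: (a2 ∨ a1) ∧ (a2 ∨ a1 ∨ ¬a3 ∧ (¬a1 ∧ a2 ∨ ¬a2 ∧ ¬a1) ∨ ¬a3)
    = (a2 ∨ a1) ∧ (a2 ∨ a1 ∨ ¬a3 ∧ ¬a1 ∨ ¬a3)   (distribution)
    = (a2 ∨ a1) ∧ (a2 ∨ a1 ∨ ¬a3)   (absorption)
    = a2 ∨ a1   (absorption)
Both reduce to a2 ∨ a1, so they are equivalent.

Yes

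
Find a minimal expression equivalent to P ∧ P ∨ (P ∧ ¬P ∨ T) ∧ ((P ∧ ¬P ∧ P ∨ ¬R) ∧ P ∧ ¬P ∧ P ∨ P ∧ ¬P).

P

P ∧ P ∨ (P ∧ ¬P ∨ T) ∧ ((P ∧ ¬P ∧ P ∨ ¬R) ∧ P ∧ ¬P ∧ P ∨ P ∧ ¬P)
= P ∧ P ∨ (P ∧ ¬P ∨ T) ∧ (P ∧ ¬P ∧ P ∨ P ∧ ¬P)   — absorption
= P ∧ P ∨ (P ∧ ¬P ∨ T) ∧ P ∧ (¬P ∧ P ∨ ¬P)   — distribution
= P ∧ P ∨ (P ∧ ¬P ∨ T) ∧ P ∧ ¬P   — complement / identity
= P ∧ P ∨ P ∧ ¬P   — absorption
= P   — distribution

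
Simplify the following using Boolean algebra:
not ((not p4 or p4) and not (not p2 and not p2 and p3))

not ((not p4 or p4) and not (not p2 and not p2 and p3))
= not ((not p4 or p4) and not (not p2 and p3))   (idempotence)
= not not (not p2 and p3)   (complement / identity)
= not p2 and p3   (double negation)

not p2 and p3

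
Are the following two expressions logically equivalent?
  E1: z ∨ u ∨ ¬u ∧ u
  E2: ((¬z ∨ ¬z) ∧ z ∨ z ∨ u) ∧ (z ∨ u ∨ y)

Yes

E1: z ∨ u ∨ ¬u ∧ u
    = z ∨ u   (complement / identity)
E2: ((¬z ∨ ¬z) ∧ z ∨ z ∨ u) ∧ (z ∨ u ∨ y)
    = (¬z ∧ z ∨ z ∨ u) ∧ (z ∨ u ∨ y)   (idempotence)
    = (z ∨ u) ∧ (z ∨ u ∨ y)   (complement / identity)
    = z ∨ u   (absorption)
Both reduce to z ∨ u, so they are equivalent.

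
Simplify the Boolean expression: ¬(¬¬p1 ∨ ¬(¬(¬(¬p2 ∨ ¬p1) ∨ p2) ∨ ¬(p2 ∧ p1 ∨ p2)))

¬p1 ∧ ¬p2

¬(¬¬p1 ∨ ¬(¬(¬(¬p2 ∨ ¬p1) ∨ p2) ∨ ¬(p2 ∧ p1 ∨ p2)))
= ¬p1 ∧ (¬(¬(¬p2 ∨ ¬p1) ∨ p2) ∨ ¬(p2 ∧ p1 ∨ p2))
= ¬p1 ∧ (¬(p2 ∧ p1 ∨ p2) ∨ ¬(p2 ∧ p1 ∨ p2))
= ¬p1 ∧ ¬(p2 ∧ p1 ∨ p2)
= ¬p1 ∧ ¬p2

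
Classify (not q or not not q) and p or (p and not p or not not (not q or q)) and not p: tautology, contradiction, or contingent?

(not q or not not q) and p or (p and not p or not not (not q or q)) and not p
= (not q or not not q) and p or not not (not q or q) and not p   [complement / identity]
= (not q or not not q) and p or (not q or q) and not p   [double negation]
= (not q or q) and p or (not q or q) and not p   [double negation]
= not q or q   [distribution]
= True   [complement]

tautology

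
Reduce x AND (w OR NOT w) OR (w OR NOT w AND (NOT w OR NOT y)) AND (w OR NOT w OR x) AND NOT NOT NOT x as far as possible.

TRUE

x AND (w OR NOT w) OR (w OR NOT w AND (NOT w OR NOT y)) AND (w OR NOT w OR x) AND NOT NOT NOT x
= x AND (w OR NOT w) OR (w OR NOT w) AND (w OR NOT w OR x) AND NOT NOT NOT x
= x AND (w OR NOT w) OR (w OR NOT w) AND NOT NOT NOT x
= x AND (w OR NOT w) OR (w OR NOT w) AND NOT x
= w OR NOT w
= TRUE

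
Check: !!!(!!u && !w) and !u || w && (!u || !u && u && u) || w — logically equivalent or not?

Yes

E1: !!!(!!u && !w)
    = !(!!u && !w)   (double negation)
    = !u || w   (De Morgan)
E2: !u || w && (!u || !u && u && u) || w
    = !u || w && (!u || !u && u) || w   (idempotence)
    = !u || w && !u || w   (complement / identity)
    = !u || w   (absorption)
Both reduce to !u || w, so they are equivalent.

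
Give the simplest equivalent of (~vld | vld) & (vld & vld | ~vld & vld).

(~vld | vld) & (vld & vld | ~vld & vld)
= vld & vld | ~vld & vld   [complement / identity]
= vld   [distribution]

vld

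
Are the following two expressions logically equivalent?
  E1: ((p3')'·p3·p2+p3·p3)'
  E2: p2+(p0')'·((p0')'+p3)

No

E1: ((p3')'·p3·p2+p3·p3)'
    = (p3·p3·p2+p3·p3)'   [double negation]
    = (p3·p3)'   [absorption]
    = p3'   [idempotence]
E2: p2+(p0')'·((p0')'+p3)
    = p2+(p0')'   [absorption]
    = p2+p0   [double negation]
These differ: at p0=0, p2=1, p3=1, E1 = 0 but E2 = 1.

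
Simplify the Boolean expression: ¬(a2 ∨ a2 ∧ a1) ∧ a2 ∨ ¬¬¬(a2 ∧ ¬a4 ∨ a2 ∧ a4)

¬(a2 ∨ a2 ∧ a1) ∧ a2 ∨ ¬¬¬(a2 ∧ ¬a4 ∨ a2 ∧ a4)
= ¬(a2 ∨ a2 ∧ a1) ∧ a2 ∨ ¬¬¬a2   [distribution]
= ¬(a2 ∨ a2 ∧ a1) ∧ a2 ∨ ¬a2   [double negation]
= ¬a2 ∧ a2 ∨ ¬a2   [absorption]
= ¬a2   [complement / identity]

¬a2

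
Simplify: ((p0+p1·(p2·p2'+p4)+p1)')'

p0+p1

((p0+p1·(p2·p2'+p4)+p1)')'
= ((p0+p1·p4+p1)')'   (complement / identity)
= ((p0+p1)')'   (absorption)
= p0+p1   (double negation)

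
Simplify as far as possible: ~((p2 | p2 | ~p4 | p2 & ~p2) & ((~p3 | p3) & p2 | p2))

~((p2 | p2 | ~p4 | p2 & ~p2) & ((~p3 | p3) & p2 | p2))
= ~((p2 | p2 | ~p4 | p2 & ~p2) & (p2 | p2))   [complement / identity]
= ~((p2 | p2 | ~p4) & (p2 | p2))   [complement / identity]
= ~(p2 | (p2 | ~p4) & p2)   [distribution]
= ~(p2 | p2)   [absorption]
= ~p2   [idempotence]

~p2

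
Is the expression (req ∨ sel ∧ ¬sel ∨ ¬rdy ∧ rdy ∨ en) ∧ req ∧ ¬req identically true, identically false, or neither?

identically false

(req ∨ sel ∧ ¬sel ∨ ¬rdy ∧ rdy ∨ en) ∧ req ∧ ¬req
= (req ∨ sel ∧ ¬sel ∨ en) ∧ req ∧ ¬req   (complement / identity)
= (req ∨ en) ∧ req ∧ ¬req   (complement / identity)
= req ∧ ¬req   (absorption)
= False   (complement)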